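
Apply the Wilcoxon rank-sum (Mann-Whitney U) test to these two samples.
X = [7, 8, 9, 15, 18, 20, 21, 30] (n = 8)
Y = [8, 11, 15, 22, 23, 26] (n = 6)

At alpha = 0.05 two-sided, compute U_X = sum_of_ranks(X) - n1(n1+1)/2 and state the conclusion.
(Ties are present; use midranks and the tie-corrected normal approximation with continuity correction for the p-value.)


Step 1: Combine and sort all 14 observations; assign midranks.
sorted (value, group): (7,X), (8,X), (8,Y), (9,X), (11,Y), (15,X), (15,Y), (18,X), (20,X), (21,X), (22,Y), (23,Y), (26,Y), (30,X)
ranks: 7->1, 8->2.5, 8->2.5, 9->4, 11->5, 15->6.5, 15->6.5, 18->8, 20->9, 21->10, 22->11, 23->12, 26->13, 30->14
Step 2: Rank sum for X: R1 = 1 + 2.5 + 4 + 6.5 + 8 + 9 + 10 + 14 = 55.
Step 3: U_X = R1 - n1(n1+1)/2 = 55 - 8*9/2 = 55 - 36 = 19.
       U_Y = n1*n2 - U_X = 48 - 19 = 29.
Step 4: Ties are present, so use the tie-corrected normal approximation (with continuity correction) for the p-value.
Step 5: p-value = 0.560413; compare to alpha = 0.05. fail to reject H0.

U_X = 19, p = 0.560413, fail to reject H0 at alpha = 0.05.


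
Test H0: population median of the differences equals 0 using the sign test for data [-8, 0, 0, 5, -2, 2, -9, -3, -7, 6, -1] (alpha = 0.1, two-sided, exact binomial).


Step 1: Discard zero differences. Original n = 11; n_eff = number of nonzero differences = 9.
Nonzero differences (with sign): -8, +5, -2, +2, -9, -3, -7, +6, -1
Step 2: Count signs: positive = 3, negative = 6.
Step 3: Under H0: P(positive) = 0.5, so the number of positives S ~ Bin(9, 0.5).
Step 4: Two-sided exact p-value = sum of Bin(9,0.5) probabilities at or below the observed probability = 0.507812.
Step 5: alpha = 0.1. fail to reject H0.

n_eff = 9, pos = 3, neg = 6, p = 0.507812, fail to reject H0.


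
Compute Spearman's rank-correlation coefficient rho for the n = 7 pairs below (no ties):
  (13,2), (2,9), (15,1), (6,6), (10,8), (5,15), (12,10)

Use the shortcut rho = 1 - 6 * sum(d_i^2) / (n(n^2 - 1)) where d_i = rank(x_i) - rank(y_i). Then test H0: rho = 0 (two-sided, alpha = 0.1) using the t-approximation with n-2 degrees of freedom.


Step 1: Rank x and y separately (midranks; no ties here).
rank(x): 13->6, 2->1, 15->7, 6->3, 10->4, 5->2, 12->5
rank(y): 2->2, 9->5, 1->1, 6->3, 8->4, 15->7, 10->6
Step 2: d_i = R_x(i) - R_y(i); compute d_i^2.
  (6-2)^2=16, (1-5)^2=16, (7-1)^2=36, (3-3)^2=0, (4-4)^2=0, (2-7)^2=25, (5-6)^2=1
sum(d^2) = 94.
Step 3: rho = 1 - 6*94 / (7*(7^2 - 1)) = 1 - 564/336 = -0.678571.
Step 4: Under H0, t = rho * sqrt((n-2)/(1-rho^2)) = -2.0657 ~ t(5).
Step 5: Two-sided p-value from the t-distribution with 5 df = 0.093750.
Step 6: alpha = 0.1. reject H0.

rho = -0.6786, p = 0.093750, reject H0 at alpha = 0.1.


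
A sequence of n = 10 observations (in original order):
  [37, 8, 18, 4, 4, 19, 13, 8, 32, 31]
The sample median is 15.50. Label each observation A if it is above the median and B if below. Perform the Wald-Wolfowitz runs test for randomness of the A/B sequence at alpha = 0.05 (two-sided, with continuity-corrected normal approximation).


Step 1: Compute median = 15.50; label A = above, B = below.
Labels in order: ABABBABBAA  (n_A = 5, n_B = 5)
Step 2: Count runs R = 7.
Step 3: Under H0 (random ordering), E[R] = 2*n_A*n_B/(n_A+n_B) + 1 = 2*5*5/10 + 1 = 6.0000.
        Var[R] = 2*n_A*n_B*(2*n_A*n_B - n_A - n_B) / ((n_A+n_B)^2 * (n_A+n_B-1)) = 2000/900 = 2.2222.
        SD[R] = 1.4907.
Step 4: Continuity-corrected z = (R - 0.5 - E[R]) / SD[R] = (7 - 0.5 - 6.0000) / 1.4907 = 0.3354.
Step 5: Two-sided p-value via normal approximation = 2*(1 - Phi(|z|)) = 0.737316.
Step 6: alpha = 0.05. fail to reject H0.

R = 7, z = 0.3354, p = 0.737316, fail to reject H0.


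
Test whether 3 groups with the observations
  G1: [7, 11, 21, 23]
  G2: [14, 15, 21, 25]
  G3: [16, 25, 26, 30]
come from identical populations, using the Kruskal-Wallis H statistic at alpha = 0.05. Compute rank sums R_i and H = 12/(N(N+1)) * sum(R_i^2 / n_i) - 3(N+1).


Step 1: Combine all N = 12 observations and assign midranks.
sorted (value, group, rank): (7,G1,1), (11,G1,2), (14,G2,3), (15,G2,4), (16,G3,5), (21,G1,6.5), (21,G2,6.5), (23,G1,8), (25,G2,9.5), (25,G3,9.5), (26,G3,11), (30,G3,12)
Step 2: Sum ranks within each group.
R_1 = 17.5 (n_1 = 4)
R_2 = 23 (n_2 = 4)
R_3 = 37.5 (n_3 = 4)
Step 3: H = 12/(N(N+1)) * sum(R_i^2/n_i) - 3(N+1)
     = 12/(12*13) * (17.5^2/4 + 23^2/4 + 37.5^2/4) - 3*13
     = 0.076923 * 560.375 - 39
     = 4.105769.
Step 4: Ties present; correction factor C = 1 - 12/(12^3 - 12) = 0.993007. Corrected H = 4.105769 / 0.993007 = 4.134683.
Step 5: Under H0, H ~ chi^2(2); p-value = 0.126522.
Step 6: alpha = 0.05. fail to reject H0.

H = 4.1347, df = 2, p = 0.126522, fail to reject H0.


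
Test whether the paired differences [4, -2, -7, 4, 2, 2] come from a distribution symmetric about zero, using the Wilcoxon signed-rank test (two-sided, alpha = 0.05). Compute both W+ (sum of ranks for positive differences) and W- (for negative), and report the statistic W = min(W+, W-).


Step 1: Drop any zero differences (none here) and take |d_i|.
|d| = [4, 2, 7, 4, 2, 2]
Step 2: Midrank |d_i| (ties get averaged ranks).
ranks: |4|->4.5, |2|->2, |7|->6, |4|->4.5, |2|->2, |2|->2
Step 3: Attach original signs; sum ranks with positive sign and with negative sign.
W+ = 4.5 + 4.5 + 2 + 2 = 13
W- = 2 + 6 = 8
(Check: W+ + W- = 21 should equal n(n+1)/2 = 21.)
Step 4: Test statistic W = min(W+, W-) = 8.
Step 5: Ties in |d|, so use the tie-corrected normal approximation.
        E[W] = n(n+1)/4 = 6*7/4 = 10.5.
        Tie groups: |d|=2 (t=3), |d|=4 (t=2); sum(t^3 - t) = 30.
        Var[W] = n(n+1)(2n+1)/24 - sum(t^3-t)/48 = 546/24 - 30/48 = 22.125.
        z = (W - E[W]) / sqrt(Var[W]) = (8 - 10.5) / 4.7037 = -0.5315.
        Two-sided p = 2*Phi(z) = 0.595076.
Step 6: alpha = 0.05. fail to reject H0.

W+ = 13, W- = 8, W = min = 8, p = 0.595076, fail to reject H0.


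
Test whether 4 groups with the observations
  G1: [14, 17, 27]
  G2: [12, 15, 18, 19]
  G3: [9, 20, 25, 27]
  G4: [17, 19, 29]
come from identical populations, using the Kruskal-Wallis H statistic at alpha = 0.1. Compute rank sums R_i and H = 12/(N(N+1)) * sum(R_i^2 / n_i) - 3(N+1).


Step 1: Combine all N = 14 observations and assign midranks.
sorted (value, group, rank): (9,G3,1), (12,G2,2), (14,G1,3), (15,G2,4), (17,G1,5.5), (17,G4,5.5), (18,G2,7), (19,G2,8.5), (19,G4,8.5), (20,G3,10), (25,G3,11), (27,G1,12.5), (27,G3,12.5), (29,G4,14)
Step 2: Sum ranks within each group.
R_1 = 21 (n_1 = 3)
R_2 = 21.5 (n_2 = 4)
R_3 = 34.5 (n_3 = 4)
R_4 = 28 (n_4 = 3)
Step 3: H = 12/(N(N+1)) * sum(R_i^2/n_i) - 3(N+1)
     = 12/(14*15) * (21^2/3 + 21.5^2/4 + 34.5^2/4 + 28^2/3) - 3*15
     = 0.057143 * 821.458 - 45
     = 1.940476.
Step 4: Ties present; correction factor C = 1 - 18/(14^3 - 14) = 0.993407. Corrected H = 1.940476 / 0.993407 = 1.953355.
Step 5: Under H0, H ~ chi^2(3); p-value = 0.582144.
Step 6: alpha = 0.1. fail to reject H0.

H = 1.9534, df = 3, p = 0.582144, fail to reject H0.


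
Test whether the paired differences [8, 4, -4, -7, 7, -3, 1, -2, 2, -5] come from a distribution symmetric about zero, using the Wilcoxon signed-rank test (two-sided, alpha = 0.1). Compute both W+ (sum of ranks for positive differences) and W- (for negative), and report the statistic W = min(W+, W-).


Step 1: Drop any zero differences (none here) and take |d_i|.
|d| = [8, 4, 4, 7, 7, 3, 1, 2, 2, 5]
Step 2: Midrank |d_i| (ties get averaged ranks).
ranks: |8|->10, |4|->5.5, |4|->5.5, |7|->8.5, |7|->8.5, |3|->4, |1|->1, |2|->2.5, |2|->2.5, |5|->7
Step 3: Attach original signs; sum ranks with positive sign and with negative sign.
W+ = 10 + 5.5 + 8.5 + 1 + 2.5 = 27.5
W- = 5.5 + 8.5 + 4 + 2.5 + 7 = 27.5
(Check: W+ + W- = 55 should equal n(n+1)/2 = 55.)
Step 4: Test statistic W = min(W+, W-) = 27.5.
Step 5: Ties in |d|, so use the tie-corrected normal approximation.
        E[W] = n(n+1)/4 = 10*11/4 = 27.5.
        Tie groups: |d|=2 (t=2), |d|=4 (t=2), |d|=7 (t=2); sum(t^3 - t) = 18.
        Var[W] = n(n+1)(2n+1)/24 - sum(t^3-t)/48 = 2310/24 - 18/48 = 95.875.
        z = (W - E[W]) / sqrt(Var[W]) = (27.5 - 27.5) / 9.7916 = 0.0000.
        Two-sided p = 2*Phi(z) = 1.000000.
Step 6: alpha = 0.1. fail to reject H0.

W+ = 27.5, W- = 27.5, W = min = 27.5, p = 1.000000, fail to reject H0.


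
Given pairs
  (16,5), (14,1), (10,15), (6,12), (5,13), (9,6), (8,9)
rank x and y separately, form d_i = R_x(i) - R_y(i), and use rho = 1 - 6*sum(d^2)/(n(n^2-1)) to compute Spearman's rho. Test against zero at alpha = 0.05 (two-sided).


Step 1: Rank x and y separately (midranks; no ties here).
rank(x): 16->7, 14->6, 10->5, 6->2, 5->1, 9->4, 8->3
rank(y): 5->2, 1->1, 15->7, 12->5, 13->6, 6->3, 9->4
Step 2: d_i = R_x(i) - R_y(i); compute d_i^2.
  (7-2)^2=25, (6-1)^2=25, (5-7)^2=4, (2-5)^2=9, (1-6)^2=25, (4-3)^2=1, (3-4)^2=1
sum(d^2) = 90.
Step 3: rho = 1 - 6*90 / (7*(7^2 - 1)) = 1 - 540/336 = -0.607143.
Step 4: Under H0, t = rho * sqrt((n-2)/(1-rho^2)) = -1.7086 ~ t(5).
Step 5: Two-sided p-value from the t-distribution with 5 df = 0.148231.
Step 6: alpha = 0.05. fail to reject H0.

rho = -0.6071, p = 0.148231, fail to reject H0 at alpha = 0.05.


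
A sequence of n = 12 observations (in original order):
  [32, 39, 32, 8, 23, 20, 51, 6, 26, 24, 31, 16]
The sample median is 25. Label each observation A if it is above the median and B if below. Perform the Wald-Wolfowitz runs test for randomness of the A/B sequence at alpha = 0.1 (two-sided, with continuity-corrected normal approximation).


Step 1: Compute median = 25; label A = above, B = below.
Labels in order: AAABBBABABAB  (n_A = 6, n_B = 6)
Step 2: Count runs R = 8.
Step 3: Under H0 (random ordering), E[R] = 2*n_A*n_B/(n_A+n_B) + 1 = 2*6*6/12 + 1 = 7.0000.
        Var[R] = 2*n_A*n_B*(2*n_A*n_B - n_A - n_B) / ((n_A+n_B)^2 * (n_A+n_B-1)) = 4320/1584 = 2.7273.
        SD[R] = 1.6514.
Step 4: Continuity-corrected z = (R - 0.5 - E[R]) / SD[R] = (8 - 0.5 - 7.0000) / 1.6514 = 0.3028.
Step 5: Two-sided p-value via normal approximation = 2*(1 - Phi(|z|)) = 0.762069.
Step 6: alpha = 0.1. fail to reject H0.

R = 8, z = 0.3028, p = 0.762069, fail to reject H0.


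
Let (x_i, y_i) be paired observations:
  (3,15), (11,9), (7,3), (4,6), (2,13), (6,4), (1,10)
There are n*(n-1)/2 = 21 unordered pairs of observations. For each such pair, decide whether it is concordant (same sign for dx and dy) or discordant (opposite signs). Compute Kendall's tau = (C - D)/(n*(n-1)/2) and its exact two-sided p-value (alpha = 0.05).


Step 1: Enumerate the 21 unordered pairs (i,j) with i<j and classify each by sign(x_j-x_i) * sign(y_j-y_i).
  (1,2):dx=+8,dy=-6->D; (1,3):dx=+4,dy=-12->D; (1,4):dx=+1,dy=-9->D; (1,5):dx=-1,dy=-2->C
  (1,6):dx=+3,dy=-11->D; (1,7):dx=-2,dy=-5->C; (2,3):dx=-4,dy=-6->C; (2,4):dx=-7,dy=-3->C
  (2,5):dx=-9,dy=+4->D; (2,6):dx=-5,dy=-5->C; (2,7):dx=-10,dy=+1->D; (3,4):dx=-3,dy=+3->D
  (3,5):dx=-5,dy=+10->D; (3,6):dx=-1,dy=+1->D; (3,7):dx=-6,dy=+7->D; (4,5):dx=-2,dy=+7->D
  (4,6):dx=+2,dy=-2->D; (4,7):dx=-3,dy=+4->D; (5,6):dx=+4,dy=-9->D; (5,7):dx=-1,dy=-3->C
  (6,7):dx=-5,dy=+6->D
Step 2: C = 6, D = 15, total pairs = 21.
Step 3: tau = (C - D)/(n(n-1)/2) = (6 - 15)/21 = -0.428571.
Step 4: Exact two-sided p-value (enumerate n! = 5040 permutations of y under H0): p = 0.238889.
Step 5: alpha = 0.05. fail to reject H0.

tau_b = -0.4286 (C=6, D=15), p = 0.238889, fail to reject H0.


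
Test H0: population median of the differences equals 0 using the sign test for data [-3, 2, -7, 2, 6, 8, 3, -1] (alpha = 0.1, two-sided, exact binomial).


Step 1: Discard zero differences. Original n = 8; n_eff = number of nonzero differences = 8.
Nonzero differences (with sign): -3, +2, -7, +2, +6, +8, +3, -1
Step 2: Count signs: positive = 5, negative = 3.
Step 3: Under H0: P(positive) = 0.5, so the number of positives S ~ Bin(8, 0.5).
Step 4: Two-sided exact p-value = sum of Bin(8,0.5) probabilities at or below the observed probability = 0.726562.
Step 5: alpha = 0.1. fail to reject H0.

n_eff = 8, pos = 5, neg = 3, p = 0.726562, fail to reject H0.


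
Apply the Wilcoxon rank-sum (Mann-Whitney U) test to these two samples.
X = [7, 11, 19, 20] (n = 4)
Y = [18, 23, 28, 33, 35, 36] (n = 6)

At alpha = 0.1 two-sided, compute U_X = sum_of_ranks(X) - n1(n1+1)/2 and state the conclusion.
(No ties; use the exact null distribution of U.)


Step 1: Combine and sort all 10 observations; assign midranks.
sorted (value, group): (7,X), (11,X), (18,Y), (19,X), (20,X), (23,Y), (28,Y), (33,Y), (35,Y), (36,Y)
ranks: 7->1, 11->2, 18->3, 19->4, 20->5, 23->6, 28->7, 33->8, 35->9, 36->10
Step 2: Rank sum for X: R1 = 1 + 2 + 4 + 5 = 12.
Step 3: U_X = R1 - n1(n1+1)/2 = 12 - 4*5/2 = 12 - 10 = 2.
       U_Y = n1*n2 - U_X = 24 - 2 = 22.
Step 4: No ties, so the exact null distribution of U (based on enumerating the C(10,4) = 210 equally likely rank assignments) gives the two-sided p-value.
Step 5: p-value = 0.038095; compare to alpha = 0.1. reject H0.

U_X = 2, p = 0.038095, reject H0 at alpha = 0.1.


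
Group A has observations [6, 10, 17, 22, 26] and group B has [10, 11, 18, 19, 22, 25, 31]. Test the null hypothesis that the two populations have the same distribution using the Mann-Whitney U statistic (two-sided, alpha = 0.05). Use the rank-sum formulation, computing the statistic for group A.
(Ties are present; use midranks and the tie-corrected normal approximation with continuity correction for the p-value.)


Step 1: Combine and sort all 12 observations; assign midranks.
sorted (value, group): (6,X), (10,X), (10,Y), (11,Y), (17,X), (18,Y), (19,Y), (22,X), (22,Y), (25,Y), (26,X), (31,Y)
ranks: 6->1, 10->2.5, 10->2.5, 11->4, 17->5, 18->6, 19->7, 22->8.5, 22->8.5, 25->10, 26->11, 31->12
Step 2: Rank sum for X: R1 = 1 + 2.5 + 5 + 8.5 + 11 = 28.
Step 3: U_X = R1 - n1(n1+1)/2 = 28 - 5*6/2 = 28 - 15 = 13.
       U_Y = n1*n2 - U_X = 35 - 13 = 22.
Step 4: Ties are present, so use the tie-corrected normal approximation (with continuity correction) for the p-value.
Step 5: p-value = 0.514478; compare to alpha = 0.05. fail to reject H0.

U_X = 13, p = 0.514478, fail to reject H0 at alpha = 0.05.


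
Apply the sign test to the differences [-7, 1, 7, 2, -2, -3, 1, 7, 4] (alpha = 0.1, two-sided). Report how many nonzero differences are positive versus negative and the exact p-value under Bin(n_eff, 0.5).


Step 1: Discard zero differences. Original n = 9; n_eff = number of nonzero differences = 9.
Nonzero differences (with sign): -7, +1, +7, +2, -2, -3, +1, +7, +4
Step 2: Count signs: positive = 6, negative = 3.
Step 3: Under H0: P(positive) = 0.5, so the number of positives S ~ Bin(9, 0.5).
Step 4: Two-sided exact p-value = sum of Bin(9,0.5) probabilities at or below the observed probability = 0.507812.
Step 5: alpha = 0.1. fail to reject H0.

n_eff = 9, pos = 6, neg = 3, p = 0.507812, fail to reject H0.


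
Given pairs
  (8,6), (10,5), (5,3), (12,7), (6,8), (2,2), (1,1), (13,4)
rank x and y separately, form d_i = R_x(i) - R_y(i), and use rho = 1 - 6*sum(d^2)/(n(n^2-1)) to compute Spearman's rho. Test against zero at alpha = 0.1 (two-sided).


Step 1: Rank x and y separately (midranks; no ties here).
rank(x): 8->5, 10->6, 5->3, 12->7, 6->4, 2->2, 1->1, 13->8
rank(y): 6->6, 5->5, 3->3, 7->7, 8->8, 2->2, 1->1, 4->4
Step 2: d_i = R_x(i) - R_y(i); compute d_i^2.
  (5-6)^2=1, (6-5)^2=1, (3-3)^2=0, (7-7)^2=0, (4-8)^2=16, (2-2)^2=0, (1-1)^2=0, (8-4)^2=16
sum(d^2) = 34.
Step 3: rho = 1 - 6*34 / (8*(8^2 - 1)) = 1 - 204/504 = 0.595238.
Step 4: Under H0, t = rho * sqrt((n-2)/(1-rho^2)) = 1.8145 ~ t(6).
Step 5: Two-sided p-value from the t-distribution with 6 df = 0.119530.
Step 6: alpha = 0.1. fail to reject H0.

rho = 0.5952, p = 0.119530, fail to reject H0 at alpha = 0.1.


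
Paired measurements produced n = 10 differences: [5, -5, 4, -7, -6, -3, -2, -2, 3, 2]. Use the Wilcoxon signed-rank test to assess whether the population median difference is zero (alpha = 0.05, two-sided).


Step 1: Drop any zero differences (none here) and take |d_i|.
|d| = [5, 5, 4, 7, 6, 3, 2, 2, 3, 2]
Step 2: Midrank |d_i| (ties get averaged ranks).
ranks: |5|->7.5, |5|->7.5, |4|->6, |7|->10, |6|->9, |3|->4.5, |2|->2, |2|->2, |3|->4.5, |2|->2
Step 3: Attach original signs; sum ranks with positive sign and with negative sign.
W+ = 7.5 + 6 + 4.5 + 2 = 20
W- = 7.5 + 10 + 9 + 4.5 + 2 + 2 = 35
(Check: W+ + W- = 55 should equal n(n+1)/2 = 55.)
Step 4: Test statistic W = min(W+, W-) = 20.
Step 5: Ties in |d|, so use the tie-corrected normal approximation.
        E[W] = n(n+1)/4 = 10*11/4 = 27.5.
        Tie groups: |d|=2 (t=3), |d|=3 (t=2), |d|=5 (t=2); sum(t^3 - t) = 36.
        Var[W] = n(n+1)(2n+1)/24 - sum(t^3-t)/48 = 2310/24 - 36/48 = 95.5.
        z = (W - E[W]) / sqrt(Var[W]) = (20 - 27.5) / 9.7724 = -0.7675.
        Two-sided p = 2*Phi(z) = 0.442804.
Step 6: alpha = 0.05. fail to reject H0.

W+ = 20, W- = 35, W = min = 20, p = 0.442804, fail to reject H0.


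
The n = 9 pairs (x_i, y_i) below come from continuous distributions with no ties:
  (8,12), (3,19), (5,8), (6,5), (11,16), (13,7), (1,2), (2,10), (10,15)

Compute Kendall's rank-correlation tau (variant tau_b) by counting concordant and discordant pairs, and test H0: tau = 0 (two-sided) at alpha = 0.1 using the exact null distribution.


Step 1: Enumerate the 36 unordered pairs (i,j) with i<j and classify each by sign(x_j-x_i) * sign(y_j-y_i).
  (1,2):dx=-5,dy=+7->D; (1,3):dx=-3,dy=-4->C; (1,4):dx=-2,dy=-7->C; (1,5):dx=+3,dy=+4->C
  (1,6):dx=+5,dy=-5->D; (1,7):dx=-7,dy=-10->C; (1,8):dx=-6,dy=-2->C; (1,9):dx=+2,dy=+3->C
  (2,3):dx=+2,dy=-11->D; (2,4):dx=+3,dy=-14->D; (2,5):dx=+8,dy=-3->D; (2,6):dx=+10,dy=-12->D
  (2,7):dx=-2,dy=-17->C; (2,8):dx=-1,dy=-9->C; (2,9):dx=+7,dy=-4->D; (3,4):dx=+1,dy=-3->D
  (3,5):dx=+6,dy=+8->C; (3,6):dx=+8,dy=-1->D; (3,7):dx=-4,dy=-6->C; (3,8):dx=-3,dy=+2->D
  (3,9):dx=+5,dy=+7->C; (4,5):dx=+5,dy=+11->C; (4,6):dx=+7,dy=+2->C; (4,7):dx=-5,dy=-3->C
  (4,8):dx=-4,dy=+5->D; (4,9):dx=+4,dy=+10->C; (5,6):dx=+2,dy=-9->D; (5,7):dx=-10,dy=-14->C
  (5,8):dx=-9,dy=-6->C; (5,9):dx=-1,dy=-1->C; (6,7):dx=-12,dy=-5->C; (6,8):dx=-11,dy=+3->D
  (6,9):dx=-3,dy=+8->D; (7,8):dx=+1,dy=+8->C; (7,9):dx=+9,dy=+13->C; (8,9):dx=+8,dy=+5->C
Step 2: C = 22, D = 14, total pairs = 36.
Step 3: tau = (C - D)/(n(n-1)/2) = (22 - 14)/36 = 0.222222.
Step 4: Exact two-sided p-value (enumerate n! = 362880 permutations of y under H0): p = 0.476709.
Step 5: alpha = 0.1. fail to reject H0.

tau_b = 0.2222 (C=22, D=14), p = 0.476709, fail to reject H0.


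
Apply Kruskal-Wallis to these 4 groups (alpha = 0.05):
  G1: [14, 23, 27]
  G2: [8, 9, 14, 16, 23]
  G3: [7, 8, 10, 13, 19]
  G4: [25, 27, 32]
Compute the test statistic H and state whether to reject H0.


Step 1: Combine all N = 16 observations and assign midranks.
sorted (value, group, rank): (7,G3,1), (8,G2,2.5), (8,G3,2.5), (9,G2,4), (10,G3,5), (13,G3,6), (14,G1,7.5), (14,G2,7.5), (16,G2,9), (19,G3,10), (23,G1,11.5), (23,G2,11.5), (25,G4,13), (27,G1,14.5), (27,G4,14.5), (32,G4,16)
Step 2: Sum ranks within each group.
R_1 = 33.5 (n_1 = 3)
R_2 = 34.5 (n_2 = 5)
R_3 = 24.5 (n_3 = 5)
R_4 = 43.5 (n_4 = 3)
Step 3: H = 12/(N(N+1)) * sum(R_i^2/n_i) - 3(N+1)
     = 12/(16*17) * (33.5^2/3 + 34.5^2/5 + 24.5^2/5 + 43.5^2/3) - 3*17
     = 0.044118 * 1362.93 - 51
     = 9.129412.
Step 4: Ties present; correction factor C = 1 - 24/(16^3 - 16) = 0.994118. Corrected H = 9.129412 / 0.994118 = 9.183432.
Step 5: Under H0, H ~ chi^2(3); p-value = 0.026949.
Step 6: alpha = 0.05. reject H0.

H = 9.1834, df = 3, p = 0.026949, reject H0.


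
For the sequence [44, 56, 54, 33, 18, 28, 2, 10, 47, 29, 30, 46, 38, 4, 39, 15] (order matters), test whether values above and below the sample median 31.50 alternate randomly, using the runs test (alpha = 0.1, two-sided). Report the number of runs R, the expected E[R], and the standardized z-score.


Step 1: Compute median = 31.50; label A = above, B = below.
Labels in order: AAAABBBBABBAABAB  (n_A = 8, n_B = 8)
Step 2: Count runs R = 8.
Step 3: Under H0 (random ordering), E[R] = 2*n_A*n_B/(n_A+n_B) + 1 = 2*8*8/16 + 1 = 9.0000.
        Var[R] = 2*n_A*n_B*(2*n_A*n_B - n_A - n_B) / ((n_A+n_B)^2 * (n_A+n_B-1)) = 14336/3840 = 3.7333.
        SD[R] = 1.9322.
Step 4: Continuity-corrected z = (R + 0.5 - E[R]) / SD[R] = (8 + 0.5 - 9.0000) / 1.9322 = -0.2588.
Step 5: Two-sided p-value via normal approximation = 2*(1 - Phi(|z|)) = 0.795809.
Step 6: alpha = 0.1. fail to reject H0.

R = 8, z = -0.2588, p = 0.795809, fail to reject H0.


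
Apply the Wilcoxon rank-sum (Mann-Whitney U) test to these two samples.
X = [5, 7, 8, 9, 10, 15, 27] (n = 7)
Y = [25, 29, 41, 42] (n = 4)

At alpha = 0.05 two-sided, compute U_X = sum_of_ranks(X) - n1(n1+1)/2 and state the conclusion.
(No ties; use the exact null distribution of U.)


Step 1: Combine and sort all 11 observations; assign midranks.
sorted (value, group): (5,X), (7,X), (8,X), (9,X), (10,X), (15,X), (25,Y), (27,X), (29,Y), (41,Y), (42,Y)
ranks: 5->1, 7->2, 8->3, 9->4, 10->5, 15->6, 25->7, 27->8, 29->9, 41->10, 42->11
Step 2: Rank sum for X: R1 = 1 + 2 + 3 + 4 + 5 + 6 + 8 = 29.
Step 3: U_X = R1 - n1(n1+1)/2 = 29 - 7*8/2 = 29 - 28 = 1.
       U_Y = n1*n2 - U_X = 28 - 1 = 27.
Step 4: No ties, so the exact null distribution of U (based on enumerating the C(11,7) = 330 equally likely rank assignments) gives the two-sided p-value.
Step 5: p-value = 0.012121; compare to alpha = 0.05. reject H0.

U_X = 1, p = 0.012121, reject H0 at alpha = 0.05.


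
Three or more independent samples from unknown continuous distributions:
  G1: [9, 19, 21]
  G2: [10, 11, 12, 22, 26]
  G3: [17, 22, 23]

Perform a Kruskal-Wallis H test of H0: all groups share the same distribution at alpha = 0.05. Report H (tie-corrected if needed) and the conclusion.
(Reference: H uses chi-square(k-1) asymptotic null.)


Step 1: Combine all N = 11 observations and assign midranks.
sorted (value, group, rank): (9,G1,1), (10,G2,2), (11,G2,3), (12,G2,4), (17,G3,5), (19,G1,6), (21,G1,7), (22,G2,8.5), (22,G3,8.5), (23,G3,10), (26,G2,11)
Step 2: Sum ranks within each group.
R_1 = 14 (n_1 = 3)
R_2 = 28.5 (n_2 = 5)
R_3 = 23.5 (n_3 = 3)
Step 3: H = 12/(N(N+1)) * sum(R_i^2/n_i) - 3(N+1)
     = 12/(11*12) * (14^2/3 + 28.5^2/5 + 23.5^2/3) - 3*12
     = 0.090909 * 411.867 - 36
     = 1.442424.
Step 4: Ties present; correction factor C = 1 - 6/(11^3 - 11) = 0.995455. Corrected H = 1.442424 / 0.995455 = 1.449011.
Step 5: Under H0, H ~ chi^2(2); p-value = 0.484564.
Step 6: alpha = 0.05. fail to reject H0.

H = 1.4490, df = 2, p = 0.484564, fail to reject H0.


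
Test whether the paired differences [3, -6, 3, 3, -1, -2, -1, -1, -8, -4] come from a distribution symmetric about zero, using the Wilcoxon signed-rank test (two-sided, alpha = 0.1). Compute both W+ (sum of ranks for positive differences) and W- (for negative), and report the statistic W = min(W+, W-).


Step 1: Drop any zero differences (none here) and take |d_i|.
|d| = [3, 6, 3, 3, 1, 2, 1, 1, 8, 4]
Step 2: Midrank |d_i| (ties get averaged ranks).
ranks: |3|->6, |6|->9, |3|->6, |3|->6, |1|->2, |2|->4, |1|->2, |1|->2, |8|->10, |4|->8
Step 3: Attach original signs; sum ranks with positive sign and with negative sign.
W+ = 6 + 6 + 6 = 18
W- = 9 + 2 + 4 + 2 + 2 + 10 + 8 = 37
(Check: W+ + W- = 55 should equal n(n+1)/2 = 55.)
Step 4: Test statistic W = min(W+, W-) = 18.
Step 5: Ties in |d|, so use the tie-corrected normal approximation.
        E[W] = n(n+1)/4 = 10*11/4 = 27.5.
        Tie groups: |d|=1 (t=3), |d|=3 (t=3); sum(t^3 - t) = 48.
        Var[W] = n(n+1)(2n+1)/24 - sum(t^3-t)/48 = 2310/24 - 48/48 = 95.25.
        z = (W - E[W]) / sqrt(Var[W]) = (18 - 27.5) / 9.7596 = -0.9734.
        Two-sided p = 2*Phi(z) = 0.330355.
Step 6: alpha = 0.1. fail to reject H0.

W+ = 18, W- = 37, W = min = 18, p = 0.330355, fail to reject H0.


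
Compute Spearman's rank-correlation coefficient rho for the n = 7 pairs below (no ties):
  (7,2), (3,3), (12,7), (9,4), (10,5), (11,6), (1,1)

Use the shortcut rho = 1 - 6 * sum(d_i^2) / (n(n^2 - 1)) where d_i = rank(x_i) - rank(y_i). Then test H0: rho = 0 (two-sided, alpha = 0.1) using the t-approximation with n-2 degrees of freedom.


Step 1: Rank x and y separately (midranks; no ties here).
rank(x): 7->3, 3->2, 12->7, 9->4, 10->5, 11->6, 1->1
rank(y): 2->2, 3->3, 7->7, 4->4, 5->5, 6->6, 1->1
Step 2: d_i = R_x(i) - R_y(i); compute d_i^2.
  (3-2)^2=1, (2-3)^2=1, (7-7)^2=0, (4-4)^2=0, (5-5)^2=0, (6-6)^2=0, (1-1)^2=0
sum(d^2) = 2.
Step 3: rho = 1 - 6*2 / (7*(7^2 - 1)) = 1 - 12/336 = 0.964286.
Step 4: Under H0, t = rho * sqrt((n-2)/(1-rho^2)) = 8.1408 ~ t(5).
Step 5: Two-sided p-value from the t-distribution with 5 df = 0.000454.
Step 6: alpha = 0.1. reject H0.

rho = 0.9643, p = 0.000454, reject H0 at alpha = 0.1.


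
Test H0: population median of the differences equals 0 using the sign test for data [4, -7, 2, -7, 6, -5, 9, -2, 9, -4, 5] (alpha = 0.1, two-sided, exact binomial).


Step 1: Discard zero differences. Original n = 11; n_eff = number of nonzero differences = 11.
Nonzero differences (with sign): +4, -7, +2, -7, +6, -5, +9, -2, +9, -4, +5
Step 2: Count signs: positive = 6, negative = 5.
Step 3: Under H0: P(positive) = 0.5, so the number of positives S ~ Bin(11, 0.5).
Step 4: Two-sided exact p-value = sum of Bin(11,0.5) probabilities at or below the observed probability = 1.000000.
Step 5: alpha = 0.1. fail to reject H0.

n_eff = 11, pos = 6, neg = 5, p = 1.000000, fail to reject H0.


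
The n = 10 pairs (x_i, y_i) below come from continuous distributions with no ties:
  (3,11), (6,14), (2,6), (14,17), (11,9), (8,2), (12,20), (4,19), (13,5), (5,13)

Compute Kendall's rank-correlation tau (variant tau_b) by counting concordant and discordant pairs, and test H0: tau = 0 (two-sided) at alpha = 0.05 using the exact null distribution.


Step 1: Enumerate the 45 unordered pairs (i,j) with i<j and classify each by sign(x_j-x_i) * sign(y_j-y_i).
  (1,2):dx=+3,dy=+3->C; (1,3):dx=-1,dy=-5->C; (1,4):dx=+11,dy=+6->C; (1,5):dx=+8,dy=-2->D
  (1,6):dx=+5,dy=-9->D; (1,7):dx=+9,dy=+9->C; (1,8):dx=+1,dy=+8->C; (1,9):dx=+10,dy=-6->D
  (1,10):dx=+2,dy=+2->C; (2,3):dx=-4,dy=-8->C; (2,4):dx=+8,dy=+3->C; (2,5):dx=+5,dy=-5->D
  (2,6):dx=+2,dy=-12->D; (2,7):dx=+6,dy=+6->C; (2,8):dx=-2,dy=+5->D; (2,9):dx=+7,dy=-9->D
  (2,10):dx=-1,dy=-1->C; (3,4):dx=+12,dy=+11->C; (3,5):dx=+9,dy=+3->C; (3,6):dx=+6,dy=-4->D
  (3,7):dx=+10,dy=+14->C; (3,8):dx=+2,dy=+13->C; (3,9):dx=+11,dy=-1->D; (3,10):dx=+3,dy=+7->C
  (4,5):dx=-3,dy=-8->C; (4,6):dx=-6,dy=-15->C; (4,7):dx=-2,dy=+3->D; (4,8):dx=-10,dy=+2->D
  (4,9):dx=-1,dy=-12->C; (4,10):dx=-9,dy=-4->C; (5,6):dx=-3,dy=-7->C; (5,7):dx=+1,dy=+11->C
  (5,8):dx=-7,dy=+10->D; (5,9):dx=+2,dy=-4->D; (5,10):dx=-6,dy=+4->D; (6,7):dx=+4,dy=+18->C
  (6,8):dx=-4,dy=+17->D; (6,9):dx=+5,dy=+3->C; (6,10):dx=-3,dy=+11->D; (7,8):dx=-8,dy=-1->C
  (7,9):dx=+1,dy=-15->D; (7,10):dx=-7,dy=-7->C; (8,9):dx=+9,dy=-14->D; (8,10):dx=+1,dy=-6->D
  (9,10):dx=-8,dy=+8->D
Step 2: C = 25, D = 20, total pairs = 45.
Step 3: tau = (C - D)/(n(n-1)/2) = (25 - 20)/45 = 0.111111.
Step 4: Exact two-sided p-value (enumerate n! = 3628800 permutations of y under H0): p = 0.727490.
Step 5: alpha = 0.05. fail to reject H0.

tau_b = 0.1111 (C=25, D=20), p = 0.727490, fail to reject H0.


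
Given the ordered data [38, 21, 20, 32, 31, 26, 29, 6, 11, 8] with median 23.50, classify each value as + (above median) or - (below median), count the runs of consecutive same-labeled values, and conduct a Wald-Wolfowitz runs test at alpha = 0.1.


Step 1: Compute median = 23.50; label A = above, B = below.
Labels in order: ABBAAAABBB  (n_A = 5, n_B = 5)
Step 2: Count runs R = 4.
Step 3: Under H0 (random ordering), E[R] = 2*n_A*n_B/(n_A+n_B) + 1 = 2*5*5/10 + 1 = 6.0000.
        Var[R] = 2*n_A*n_B*(2*n_A*n_B - n_A - n_B) / ((n_A+n_B)^2 * (n_A+n_B-1)) = 2000/900 = 2.2222.
        SD[R] = 1.4907.
Step 4: Continuity-corrected z = (R + 0.5 - E[R]) / SD[R] = (4 + 0.5 - 6.0000) / 1.4907 = -1.0062.
Step 5: Two-sided p-value via normal approximation = 2*(1 - Phi(|z|)) = 0.314305.
Step 6: alpha = 0.1. fail to reject H0.

R = 4, z = -1.0062, p = 0.314305, fail to reject H0.


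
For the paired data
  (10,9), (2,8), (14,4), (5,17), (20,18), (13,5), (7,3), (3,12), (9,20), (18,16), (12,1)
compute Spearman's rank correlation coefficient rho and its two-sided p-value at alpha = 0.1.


Step 1: Rank x and y separately (midranks; no ties here).
rank(x): 10->6, 2->1, 14->9, 5->3, 20->11, 13->8, 7->4, 3->2, 9->5, 18->10, 12->7
rank(y): 9->6, 8->5, 4->3, 17->9, 18->10, 5->4, 3->2, 12->7, 20->11, 16->8, 1->1
Step 2: d_i = R_x(i) - R_y(i); compute d_i^2.
  (6-6)^2=0, (1-5)^2=16, (9-3)^2=36, (3-9)^2=36, (11-10)^2=1, (8-4)^2=16, (4-2)^2=4, (2-7)^2=25, (5-11)^2=36, (10-8)^2=4, (7-1)^2=36
sum(d^2) = 210.
Step 3: rho = 1 - 6*210 / (11*(11^2 - 1)) = 1 - 1260/1320 = 0.045455.
Step 4: Under H0, t = rho * sqrt((n-2)/(1-rho^2)) = 0.1365 ~ t(9).
Step 5: Two-sided p-value from the t-distribution with 9 df = 0.894427.
Step 6: alpha = 0.1. fail to reject H0.

rho = 0.0455, p = 0.894427, fail to reject H0 at alpha = 0.1.


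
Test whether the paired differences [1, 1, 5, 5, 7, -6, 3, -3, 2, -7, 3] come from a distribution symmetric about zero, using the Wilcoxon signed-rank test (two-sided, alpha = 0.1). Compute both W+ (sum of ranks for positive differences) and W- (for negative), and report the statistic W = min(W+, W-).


Step 1: Drop any zero differences (none here) and take |d_i|.
|d| = [1, 1, 5, 5, 7, 6, 3, 3, 2, 7, 3]
Step 2: Midrank |d_i| (ties get averaged ranks).
ranks: |1|->1.5, |1|->1.5, |5|->7.5, |5|->7.5, |7|->10.5, |6|->9, |3|->5, |3|->5, |2|->3, |7|->10.5, |3|->5
Step 3: Attach original signs; sum ranks with positive sign and with negative sign.
W+ = 1.5 + 1.5 + 7.5 + 7.5 + 10.5 + 5 + 3 + 5 = 41.5
W- = 9 + 5 + 10.5 = 24.5
(Check: W+ + W- = 66 should equal n(n+1)/2 = 66.)
Step 4: Test statistic W = min(W+, W-) = 24.5.
Step 5: Ties in |d|, so use the tie-corrected normal approximation.
        E[W] = n(n+1)/4 = 11*12/4 = 33.
        Tie groups: |d|=1 (t=2), |d|=3 (t=3), |d|=5 (t=2), |d|=7 (t=2); sum(t^3 - t) = 42.
        Var[W] = n(n+1)(2n+1)/24 - sum(t^3-t)/48 = 3036/24 - 42/48 = 125.625.
        z = (W - E[W]) / sqrt(Var[W]) = (24.5 - 33) / 11.2083 = -0.7584.
        Two-sided p = 2*Phi(z) = 0.448230.
Step 6: alpha = 0.1. fail to reject H0.

W+ = 41.5, W- = 24.5, W = min = 24.5, p = 0.448230, fail to reject H0.


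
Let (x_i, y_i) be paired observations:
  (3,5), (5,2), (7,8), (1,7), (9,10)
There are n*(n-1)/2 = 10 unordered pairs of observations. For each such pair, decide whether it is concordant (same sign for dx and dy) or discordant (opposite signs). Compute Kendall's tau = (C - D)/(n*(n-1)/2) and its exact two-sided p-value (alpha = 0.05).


Step 1: Enumerate the 10 unordered pairs (i,j) with i<j and classify each by sign(x_j-x_i) * sign(y_j-y_i).
  (1,2):dx=+2,dy=-3->D; (1,3):dx=+4,dy=+3->C; (1,4):dx=-2,dy=+2->D; (1,5):dx=+6,dy=+5->C
  (2,3):dx=+2,dy=+6->C; (2,4):dx=-4,dy=+5->D; (2,5):dx=+4,dy=+8->C; (3,4):dx=-6,dy=-1->C
  (3,5):dx=+2,dy=+2->C; (4,5):dx=+8,dy=+3->C
Step 2: C = 7, D = 3, total pairs = 10.
Step 3: tau = (C - D)/(n(n-1)/2) = (7 - 3)/10 = 0.400000.
Step 4: Exact two-sided p-value (enumerate n! = 120 permutations of y under H0): p = 0.483333.
Step 5: alpha = 0.05. fail to reject H0.

tau_b = 0.4000 (C=7, D=3), p = 0.483333, fail to reject H0.


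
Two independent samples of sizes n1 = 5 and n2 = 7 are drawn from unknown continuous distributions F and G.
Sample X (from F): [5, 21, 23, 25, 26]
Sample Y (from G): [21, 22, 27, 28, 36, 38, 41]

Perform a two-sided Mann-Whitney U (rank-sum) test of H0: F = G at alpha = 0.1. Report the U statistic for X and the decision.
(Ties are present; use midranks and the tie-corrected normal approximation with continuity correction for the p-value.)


Step 1: Combine and sort all 12 observations; assign midranks.
sorted (value, group): (5,X), (21,X), (21,Y), (22,Y), (23,X), (25,X), (26,X), (27,Y), (28,Y), (36,Y), (38,Y), (41,Y)
ranks: 5->1, 21->2.5, 21->2.5, 22->4, 23->5, 25->6, 26->7, 27->8, 28->9, 36->10, 38->11, 41->12
Step 2: Rank sum for X: R1 = 1 + 2.5 + 5 + 6 + 7 = 21.5.
Step 3: U_X = R1 - n1(n1+1)/2 = 21.5 - 5*6/2 = 21.5 - 15 = 6.5.
       U_Y = n1*n2 - U_X = 35 - 6.5 = 28.5.
Step 4: Ties are present, so use the tie-corrected normal approximation (with continuity correction) for the p-value.
Step 5: p-value = 0.087602; compare to alpha = 0.1. reject H0.

U_X = 6.5, p = 0.087602, reject H0 at alpha = 0.1.


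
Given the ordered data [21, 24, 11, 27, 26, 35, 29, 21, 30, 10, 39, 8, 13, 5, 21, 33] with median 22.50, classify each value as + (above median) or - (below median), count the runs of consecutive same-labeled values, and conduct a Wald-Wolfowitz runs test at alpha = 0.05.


Step 1: Compute median = 22.50; label A = above, B = below.
Labels in order: BABAAAABABABBBBA  (n_A = 8, n_B = 8)
Step 2: Count runs R = 10.
Step 3: Under H0 (random ordering), E[R] = 2*n_A*n_B/(n_A+n_B) + 1 = 2*8*8/16 + 1 = 9.0000.
        Var[R] = 2*n_A*n_B*(2*n_A*n_B - n_A - n_B) / ((n_A+n_B)^2 * (n_A+n_B-1)) = 14336/3840 = 3.7333.
        SD[R] = 1.9322.
Step 4: Continuity-corrected z = (R - 0.5 - E[R]) / SD[R] = (10 - 0.5 - 9.0000) / 1.9322 = 0.2588.
Step 5: Two-sided p-value via normal approximation = 2*(1 - Phi(|z|)) = 0.795809.
Step 6: alpha = 0.05. fail to reject H0.

R = 10, z = 0.2588, p = 0.795809, fail to reject H0.


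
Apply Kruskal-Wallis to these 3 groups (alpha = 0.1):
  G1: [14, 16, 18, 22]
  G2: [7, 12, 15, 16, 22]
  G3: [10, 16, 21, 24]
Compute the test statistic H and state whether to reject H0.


Step 1: Combine all N = 13 observations and assign midranks.
sorted (value, group, rank): (7,G2,1), (10,G3,2), (12,G2,3), (14,G1,4), (15,G2,5), (16,G1,7), (16,G2,7), (16,G3,7), (18,G1,9), (21,G3,10), (22,G1,11.5), (22,G2,11.5), (24,G3,13)
Step 2: Sum ranks within each group.
R_1 = 31.5 (n_1 = 4)
R_2 = 27.5 (n_2 = 5)
R_3 = 32 (n_3 = 4)
Step 3: H = 12/(N(N+1)) * sum(R_i^2/n_i) - 3(N+1)
     = 12/(13*14) * (31.5^2/4 + 27.5^2/5 + 32^2/4) - 3*14
     = 0.065934 * 655.312 - 42
     = 1.207418.
Step 4: Ties present; correction factor C = 1 - 30/(13^3 - 13) = 0.986264. Corrected H = 1.207418 / 0.986264 = 1.224234.
Step 5: Under H0, H ~ chi^2(2); p-value = 0.542202.
Step 6: alpha = 0.1. fail to reject H0.

H = 1.2242, df = 2, p = 0.542202, fail to reject H0.


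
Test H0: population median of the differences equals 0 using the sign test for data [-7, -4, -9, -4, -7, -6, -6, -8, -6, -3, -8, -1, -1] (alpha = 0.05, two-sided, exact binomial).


Step 1: Discard zero differences. Original n = 13; n_eff = number of nonzero differences = 13.
Nonzero differences (with sign): -7, -4, -9, -4, -7, -6, -6, -8, -6, -3, -8, -1, -1
Step 2: Count signs: positive = 0, negative = 13.
Step 3: Under H0: P(positive) = 0.5, so the number of positives S ~ Bin(13, 0.5).
Step 4: Two-sided exact p-value = sum of Bin(13,0.5) probabilities at or below the observed probability = 0.000244.
Step 5: alpha = 0.05. reject H0.

n_eff = 13, pos = 0, neg = 13, p = 0.000244, reject H0.


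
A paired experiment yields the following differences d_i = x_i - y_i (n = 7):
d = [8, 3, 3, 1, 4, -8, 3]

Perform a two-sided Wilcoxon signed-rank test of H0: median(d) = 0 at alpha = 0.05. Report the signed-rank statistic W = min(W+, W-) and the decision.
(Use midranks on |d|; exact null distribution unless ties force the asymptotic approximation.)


Step 1: Drop any zero differences (none here) and take |d_i|.
|d| = [8, 3, 3, 1, 4, 8, 3]
Step 2: Midrank |d_i| (ties get averaged ranks).
ranks: |8|->6.5, |3|->3, |3|->3, |1|->1, |4|->5, |8|->6.5, |3|->3
Step 3: Attach original signs; sum ranks with positive sign and with negative sign.
W+ = 6.5 + 3 + 3 + 1 + 5 + 3 = 21.5
W- = 6.5 = 6.5
(Check: W+ + W- = 28 should equal n(n+1)/2 = 28.)
Step 4: Test statistic W = min(W+, W-) = 6.5.
Step 5: Ties in |d|, so use the tie-corrected normal approximation.
        E[W] = n(n+1)/4 = 7*8/4 = 14.
        Tie groups: |d|=3 (t=3), |d|=8 (t=2); sum(t^3 - t) = 30.
        Var[W] = n(n+1)(2n+1)/24 - sum(t^3-t)/48 = 840/24 - 30/48 = 34.375.
        z = (W - E[W]) / sqrt(Var[W]) = (6.5 - 14) / 5.8630 = -1.2792.
        Two-sided p = 2*Phi(z) = 0.200825.
Step 6: alpha = 0.05. fail to reject H0.

W+ = 21.5, W- = 6.5, W = min = 6.5, p = 0.200825, fail to reject H0.


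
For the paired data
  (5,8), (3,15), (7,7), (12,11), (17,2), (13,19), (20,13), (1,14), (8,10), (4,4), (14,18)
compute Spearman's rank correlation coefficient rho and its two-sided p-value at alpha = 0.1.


Step 1: Rank x and y separately (midranks; no ties here).
rank(x): 5->4, 3->2, 7->5, 12->7, 17->10, 13->8, 20->11, 1->1, 8->6, 4->3, 14->9
rank(y): 8->4, 15->9, 7->3, 11->6, 2->1, 19->11, 13->7, 14->8, 10->5, 4->2, 18->10
Step 2: d_i = R_x(i) - R_y(i); compute d_i^2.
  (4-4)^2=0, (2-9)^2=49, (5-3)^2=4, (7-6)^2=1, (10-1)^2=81, (8-11)^2=9, (11-7)^2=16, (1-8)^2=49, (6-5)^2=1, (3-2)^2=1, (9-10)^2=1
sum(d^2) = 212.
Step 3: rho = 1 - 6*212 / (11*(11^2 - 1)) = 1 - 1272/1320 = 0.036364.
Step 4: Under H0, t = rho * sqrt((n-2)/(1-rho^2)) = 0.1092 ~ t(9).
Step 5: Two-sided p-value from the t-distribution with 9 df = 0.915468.
Step 6: alpha = 0.1. fail to reject H0.

rho = 0.0364, p = 0.915468, fail to reject H0 at alpha = 0.1.


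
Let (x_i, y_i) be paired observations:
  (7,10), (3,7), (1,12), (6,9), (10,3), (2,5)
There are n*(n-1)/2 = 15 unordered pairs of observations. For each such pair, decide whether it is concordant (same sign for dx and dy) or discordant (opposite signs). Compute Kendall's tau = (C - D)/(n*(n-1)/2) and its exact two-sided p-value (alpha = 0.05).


Step 1: Enumerate the 15 unordered pairs (i,j) with i<j and classify each by sign(x_j-x_i) * sign(y_j-y_i).
  (1,2):dx=-4,dy=-3->C; (1,3):dx=-6,dy=+2->D; (1,4):dx=-1,dy=-1->C; (1,5):dx=+3,dy=-7->D
  (1,6):dx=-5,dy=-5->C; (2,3):dx=-2,dy=+5->D; (2,4):dx=+3,dy=+2->C; (2,5):dx=+7,dy=-4->D
  (2,6):dx=-1,dy=-2->C; (3,4):dx=+5,dy=-3->D; (3,5):dx=+9,dy=-9->D; (3,6):dx=+1,dy=-7->D
  (4,5):dx=+4,dy=-6->D; (4,6):dx=-4,dy=-4->C; (5,6):dx=-8,dy=+2->D
Step 2: C = 6, D = 9, total pairs = 15.
Step 3: tau = (C - D)/(n(n-1)/2) = (6 - 9)/15 = -0.200000.
Step 4: Exact two-sided p-value (enumerate n! = 720 permutations of y under H0): p = 0.719444.
Step 5: alpha = 0.05. fail to reject H0.

tau_b = -0.2000 (C=6, D=9), p = 0.719444, fail to reject H0.


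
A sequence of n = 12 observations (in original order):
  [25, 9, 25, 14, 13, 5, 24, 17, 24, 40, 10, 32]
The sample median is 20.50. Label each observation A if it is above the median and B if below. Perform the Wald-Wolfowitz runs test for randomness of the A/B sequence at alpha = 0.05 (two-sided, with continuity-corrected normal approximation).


Step 1: Compute median = 20.50; label A = above, B = below.
Labels in order: ABABBBABAABA  (n_A = 6, n_B = 6)
Step 2: Count runs R = 9.
Step 3: Under H0 (random ordering), E[R] = 2*n_A*n_B/(n_A+n_B) + 1 = 2*6*6/12 + 1 = 7.0000.
        Var[R] = 2*n_A*n_B*(2*n_A*n_B - n_A - n_B) / ((n_A+n_B)^2 * (n_A+n_B-1)) = 4320/1584 = 2.7273.
        SD[R] = 1.6514.
Step 4: Continuity-corrected z = (R - 0.5 - E[R]) / SD[R] = (9 - 0.5 - 7.0000) / 1.6514 = 0.9083.
Step 5: Two-sided p-value via normal approximation = 2*(1 - Phi(|z|)) = 0.363722.
Step 6: alpha = 0.05. fail to reject H0.

R = 9, z = 0.9083, p = 0.363722, fail to reject H0.


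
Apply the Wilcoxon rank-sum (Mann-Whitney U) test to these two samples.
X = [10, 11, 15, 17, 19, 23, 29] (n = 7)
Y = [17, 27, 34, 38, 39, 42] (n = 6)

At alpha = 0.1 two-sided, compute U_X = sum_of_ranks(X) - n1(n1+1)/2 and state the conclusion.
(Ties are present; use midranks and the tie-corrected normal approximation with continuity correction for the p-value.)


Step 1: Combine and sort all 13 observations; assign midranks.
sorted (value, group): (10,X), (11,X), (15,X), (17,X), (17,Y), (19,X), (23,X), (27,Y), (29,X), (34,Y), (38,Y), (39,Y), (42,Y)
ranks: 10->1, 11->2, 15->3, 17->4.5, 17->4.5, 19->6, 23->7, 27->8, 29->9, 34->10, 38->11, 39->12, 42->13
Step 2: Rank sum for X: R1 = 1 + 2 + 3 + 4.5 + 6 + 7 + 9 = 32.5.
Step 3: U_X = R1 - n1(n1+1)/2 = 32.5 - 7*8/2 = 32.5 - 28 = 4.5.
       U_Y = n1*n2 - U_X = 42 - 4.5 = 37.5.
Step 4: Ties are present, so use the tie-corrected normal approximation (with continuity correction) for the p-value.
Step 5: p-value = 0.022087; compare to alpha = 0.1. reject H0.

U_X = 4.5, p = 0.022087, reject H0 at alpha = 0.1.


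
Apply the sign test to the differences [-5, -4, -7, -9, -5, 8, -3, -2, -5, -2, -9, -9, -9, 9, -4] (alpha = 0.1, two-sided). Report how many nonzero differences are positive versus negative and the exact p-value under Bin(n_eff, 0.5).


Step 1: Discard zero differences. Original n = 15; n_eff = number of nonzero differences = 15.
Nonzero differences (with sign): -5, -4, -7, -9, -5, +8, -3, -2, -5, -2, -9, -9, -9, +9, -4
Step 2: Count signs: positive = 2, negative = 13.
Step 3: Under H0: P(positive) = 0.5, so the number of positives S ~ Bin(15, 0.5).
Step 4: Two-sided exact p-value = sum of Bin(15,0.5) probabilities at or below the observed probability = 0.007385.
Step 5: alpha = 0.1. reject H0.

n_eff = 15, pos = 2, neg = 13, p = 0.007385, reject H0.
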